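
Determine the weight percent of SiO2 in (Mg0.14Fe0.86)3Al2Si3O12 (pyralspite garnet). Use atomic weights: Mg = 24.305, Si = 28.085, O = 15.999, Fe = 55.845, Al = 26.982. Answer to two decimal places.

M((Mg0.14Fe0.86)3Al2Si3O12) = 484.495 g/mol; M(SiO2) = 60.083 g/mol.
Moles SiO2 per formula unit = 3 Si ÷ 1 = 3.0000.
SiO2 fraction = (3.0000 × 60.083) / 484.495 = 180.249/484.495 = 0.3720.

37.20 wt%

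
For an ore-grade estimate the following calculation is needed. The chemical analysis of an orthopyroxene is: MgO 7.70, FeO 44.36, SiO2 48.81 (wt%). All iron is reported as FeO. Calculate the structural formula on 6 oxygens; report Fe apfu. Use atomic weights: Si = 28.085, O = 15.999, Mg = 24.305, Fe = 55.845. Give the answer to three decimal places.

1.523 Fe apfu

7.70 wt% MgO ÷ 40.304 g/mol = 0.19105 mol, giving 0.19105 Mg and 0.19105 O.
44.36 wt% FeO ÷ 71.844 g/mol = 0.61745 mol, giving 0.61745 Fe and 0.61745 O.
48.81 wt% SiO2 ÷ 60.083 g/mol = 0.81238 mol, giving 0.81238 Si and 1.62476 O.
Oxygen sums to 2.43326; scaling by 6/2.43326 = 2.46583 puts the formula on 6 O.
Fe: 0.61745 × 2.46583 = 1.523 atoms per formula unit.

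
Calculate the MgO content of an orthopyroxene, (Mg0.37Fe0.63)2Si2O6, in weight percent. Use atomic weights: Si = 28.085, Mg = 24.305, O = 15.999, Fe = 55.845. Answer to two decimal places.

12.40 wt%

Formula mass = 240.514 g/mol.
0.74 Mg → 0.7400 mol MgO per formula unit; M(MgO) = 40.304, so MgO mass = 29.825 g.
29.825/240.514 × 100 = 12.40 wt%.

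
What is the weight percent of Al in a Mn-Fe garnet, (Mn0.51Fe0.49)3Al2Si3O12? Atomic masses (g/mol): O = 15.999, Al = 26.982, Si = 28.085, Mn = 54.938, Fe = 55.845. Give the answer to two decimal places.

10.87 mass %

Formula mass = 1.53×54.938 + 1.47×55.845 + 2×26.982 + 3×28.085 + 12×15.999 = 496.354 g/mol, of which 53.964 g is Al.
So Al makes up 53.964/496.354 = 0.1087 of the mass, i.e. 10.87%.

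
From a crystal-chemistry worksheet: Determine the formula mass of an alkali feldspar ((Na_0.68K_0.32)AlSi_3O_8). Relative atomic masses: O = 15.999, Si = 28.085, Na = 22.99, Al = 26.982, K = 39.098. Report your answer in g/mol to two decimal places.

267.37 g/mol

The formula mass is the sum 0.68×22.99 + 0.32×39.098 + 1×26.982 + 3×28.085 + 8×15.999.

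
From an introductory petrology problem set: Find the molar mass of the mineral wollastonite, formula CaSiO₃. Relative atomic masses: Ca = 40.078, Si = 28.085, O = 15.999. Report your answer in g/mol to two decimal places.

116.16 g/mol

M = 1*40.078 + 1*28.085 + 3*15.999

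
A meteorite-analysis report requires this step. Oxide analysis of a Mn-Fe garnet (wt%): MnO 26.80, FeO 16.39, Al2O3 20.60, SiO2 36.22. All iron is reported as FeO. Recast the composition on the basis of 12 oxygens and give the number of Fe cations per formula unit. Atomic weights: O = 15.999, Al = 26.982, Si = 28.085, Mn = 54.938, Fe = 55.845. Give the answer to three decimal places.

MnO: 26.80/70.937 = 0.37780 mol → 0.37780 mol Mn, 0.37780 mol O.
FeO: 16.39/71.844 = 0.22813 mol → 0.22813 mol Fe, 0.22813 mol O.
Al2O3: 20.60/101.961 = 0.20204 mol → 0.40408 mol Al, 0.60612 mol O.
SiO2: 36.22/60.083 = 0.60283 mol → 0.60283 mol Si, 1.20566 mol O.
Total oxygen = 2.41771 mol. Normalization factor = 12/2.41771 = 4.96337.
Fe per 12 O = 0.22813 × 4.96337 = 1.132.

1.132 Fe apfu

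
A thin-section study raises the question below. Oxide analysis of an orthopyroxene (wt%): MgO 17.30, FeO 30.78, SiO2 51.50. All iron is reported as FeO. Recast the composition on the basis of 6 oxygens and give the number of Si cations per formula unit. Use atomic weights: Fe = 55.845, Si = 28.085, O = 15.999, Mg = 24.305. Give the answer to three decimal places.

2.000 Si apfu

MgO (M=40.304): mol = 0.42924; Mg = 0.42924, O = 0.42924.
FeO (M=71.844): mol = 0.42843; Fe = 0.42843, O = 0.42843.
SiO2 (M=60.083): mol = 0.85715; Si = 0.85715, O = 1.71430.
ΣO = 2.57197; factor = 6/ΣO = 2.33284.
Si apfu = 0.85715 × 2.33284 = 2.000.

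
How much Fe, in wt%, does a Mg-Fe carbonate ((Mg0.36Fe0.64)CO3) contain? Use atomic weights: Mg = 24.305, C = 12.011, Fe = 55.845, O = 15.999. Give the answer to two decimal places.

M((Mg0.36Fe0.64)CO3) = 104.499 g/mol.
Fe contributes 0.64 × 55.845 = 35.741 g per mole.
35.741/104.499 = 0.3420 → 34.20%.

34.20 wt%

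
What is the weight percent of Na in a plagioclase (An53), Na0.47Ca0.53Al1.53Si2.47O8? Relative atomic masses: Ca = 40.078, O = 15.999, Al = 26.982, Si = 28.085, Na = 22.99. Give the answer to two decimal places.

Formula mass = 0.47*22.99 + 0.53*40.078 + 1.53*26.982 + 2.47*28.085 + 8*15.999 = 270.691 g/mol, of which 10.805 g is Na.
So Na makes up 10.805/270.691 = 0.0399 of the mass, i.e. 3.99%.

3.99 mass %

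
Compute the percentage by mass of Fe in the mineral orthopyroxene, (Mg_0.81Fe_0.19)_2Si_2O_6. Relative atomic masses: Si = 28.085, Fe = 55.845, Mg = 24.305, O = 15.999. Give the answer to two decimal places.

Molar mass of (Mg_0.81Fe_0.19)_2Si_2O_6: 1.62×24.305 + 0.38×55.845 + 2×28.085 + 6×15.999 = 212.759 g/mol.
Mass of Fe per formula unit: 0.38 × 55.845 = 21.221 g.
Weight fraction Fe = 21.221 / 212.759 = 0.0997.

9.97 weight percent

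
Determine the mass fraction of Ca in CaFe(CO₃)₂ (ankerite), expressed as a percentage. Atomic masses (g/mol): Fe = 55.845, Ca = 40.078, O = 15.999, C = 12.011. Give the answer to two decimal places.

18.56 mass %

Formula mass = 1×40.078 + 1×55.845 + 2×12.011 + 6×15.999 = 215.939 g/mol, of which 40.078 g is Ca.
So Ca makes up 40.078/215.939 = 0.1856 of the mass, i.e. 18.56%.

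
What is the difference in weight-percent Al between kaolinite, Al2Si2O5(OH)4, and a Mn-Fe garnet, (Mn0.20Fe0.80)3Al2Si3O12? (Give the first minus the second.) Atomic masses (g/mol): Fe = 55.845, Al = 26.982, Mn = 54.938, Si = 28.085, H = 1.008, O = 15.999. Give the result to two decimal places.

M(Al2Si2O5(OH)4) = 258.157 g/mol, so wt% Al = 53.964/258.157 × 100 = 20.90%.
M((Mn0.20Fe0.80)3Al2Si3O12) = 497.198 g/mol, so wt% Al = 53.964/497.198 × 100 = 10.85%.
20.90 − 10.85 = 10.05 pp.

10.05 percentage points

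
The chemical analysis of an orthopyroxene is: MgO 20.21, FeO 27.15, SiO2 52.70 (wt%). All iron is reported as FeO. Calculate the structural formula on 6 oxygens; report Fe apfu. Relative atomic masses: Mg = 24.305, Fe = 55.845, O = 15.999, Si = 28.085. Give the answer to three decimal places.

20.21 wt% MgO ÷ 40.304 g/mol = 0.50144 mol, giving 0.50144 Mg and 0.50144 O.
27.15 wt% FeO ÷ 71.844 g/mol = 0.37790 mol, giving 0.37790 Fe and 0.37790 O.
52.70 wt% SiO2 ÷ 60.083 g/mol = 0.87712 mol, giving 0.87712 Si and 1.75424 O.
Oxygen sums to 2.63358; scaling by 6/2.63358 = 2.27827 puts the formula on 6 O.
Fe: 0.37790 × 2.27827 = 0.861 atoms per formula unit.

0.861 Fe apfu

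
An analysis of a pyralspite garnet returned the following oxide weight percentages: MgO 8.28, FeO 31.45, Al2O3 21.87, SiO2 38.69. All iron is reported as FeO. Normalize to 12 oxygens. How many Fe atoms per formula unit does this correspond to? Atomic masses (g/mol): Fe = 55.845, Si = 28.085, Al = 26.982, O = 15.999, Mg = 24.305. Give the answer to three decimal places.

MgO: 8.28/40.304 = 0.20544 mol → 0.20544 mol Mg, 0.20544 mol O.
FeO: 31.45/71.844 = 0.43775 mol → 0.43775 mol Fe, 0.43775 mol O.
Al2O3: 21.87/101.961 = 0.21449 mol → 0.42898 mol Al, 0.64347 mol O.
SiO2: 38.69/60.083 = 0.64394 mol → 0.64394 mol Si, 1.28788 mol O.
Total oxygen = 2.57454 mol. Normalization factor = 12/2.57454 = 4.66103.
Fe per 12 O = 0.43775 × 4.66103 = 2.040.

2.040 Fe apfu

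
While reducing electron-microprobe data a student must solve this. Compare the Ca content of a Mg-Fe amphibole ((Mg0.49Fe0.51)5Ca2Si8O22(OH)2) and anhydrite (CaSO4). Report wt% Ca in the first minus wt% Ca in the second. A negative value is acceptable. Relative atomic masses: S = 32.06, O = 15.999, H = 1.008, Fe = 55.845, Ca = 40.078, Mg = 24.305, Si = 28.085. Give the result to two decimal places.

-20.46 percentage points

Ca in (Mg0.49Fe0.51)5Ca2Si8O22(OH)2: molar mass 892.780 g/mol; 2×40.078 = 80.156 g → 8.98 wt%.
Ca in CaSO4: molar mass 136.134 g/mol; 1×40.078 = 40.078 g → 29.44 wt%.
Difference = 8.98 − 29.44 = -20.46 percentage points.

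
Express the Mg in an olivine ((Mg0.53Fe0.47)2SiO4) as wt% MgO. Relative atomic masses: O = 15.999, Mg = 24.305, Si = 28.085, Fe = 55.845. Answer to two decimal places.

25.08 wt%

Formula mass = 170.339 g/mol.
1.06 Mg → 1.0600 mol MgO per formula unit; M(MgO) = 40.304, so MgO mass = 42.722 g.
42.722/170.339 × 100 = 25.08 wt%.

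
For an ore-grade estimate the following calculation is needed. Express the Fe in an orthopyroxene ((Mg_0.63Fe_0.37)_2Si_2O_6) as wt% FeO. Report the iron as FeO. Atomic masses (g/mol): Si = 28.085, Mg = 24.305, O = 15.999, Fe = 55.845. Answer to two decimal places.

23.72 wt%

Molar mass of (Mg_0.63Fe_0.37)_2Si_2O_6 = 1.26·24.305 + 0.74·55.845 + 2·28.085 + 6·15.999 = 224.114 g/mol.
Each formula unit contains 0.74 Fe, equivalent to 0.74/1 = 0.7400 mol FeO.
M(FeO) = 1×55.845 + 1×15.999 = 71.844 g/mol.
Mass of FeO per formula unit = 0.7400 × 71.844 = 53.165 g.
FeO wt% = 53.165 / 224.114 × 100 = 23.72%.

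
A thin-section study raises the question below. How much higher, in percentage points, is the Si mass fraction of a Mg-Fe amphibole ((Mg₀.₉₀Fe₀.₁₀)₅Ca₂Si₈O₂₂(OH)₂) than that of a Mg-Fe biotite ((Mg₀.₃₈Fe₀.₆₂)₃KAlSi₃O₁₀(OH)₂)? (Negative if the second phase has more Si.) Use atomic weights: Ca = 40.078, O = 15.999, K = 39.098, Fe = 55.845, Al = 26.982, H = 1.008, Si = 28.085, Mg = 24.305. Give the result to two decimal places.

M((Mg₀.₉₀Fe₀.₁₀)₅Ca₂Si₈O₂₂(OH)₂) = 828.123 g/mol, so wt% Si = 224.680/828.123 × 100 = 27.13%.
M((Mg₀.₃₈Fe₀.₆₂)₃KAlSi₃O₁₀(OH)₂) = 475.918 g/mol, so wt% Si = 84.255/475.918 × 100 = 17.70%.
27.13 − 17.70 = 9.43 pp.

9.43 percentage points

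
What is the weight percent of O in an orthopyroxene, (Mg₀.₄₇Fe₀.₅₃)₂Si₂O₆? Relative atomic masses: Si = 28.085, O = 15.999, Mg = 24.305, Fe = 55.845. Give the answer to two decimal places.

Molar mass of (Mg₀.₄₇Fe₀.₅₃)₂Si₂O₆: 0.94·24.305 + 1.06·55.845 + 2·28.085 + 6·15.999 = 234.206 g/mol.
Mass of O per formula unit: 6 × 15.999 = 95.994 g.
Weight fraction O = 95.994 / 234.206 = 0.4099.

40.99 mass %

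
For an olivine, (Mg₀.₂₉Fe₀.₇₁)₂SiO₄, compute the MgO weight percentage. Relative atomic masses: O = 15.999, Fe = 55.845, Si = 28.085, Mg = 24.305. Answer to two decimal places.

Molar mass of (Mg₀.₂₉Fe₀.₇₁)₂SiO₄ = 0.58·24.305 + 1.42·55.845 + 1·28.085 + 4·15.999 = 185.478 g/mol.
Each formula unit contains 0.58 Mg, equivalent to 0.58/1 = 0.5800 mol MgO.
M(MgO) = 1×24.305 + 1×15.999 = 40.304 g/mol.
Mass of MgO per formula unit = 0.5800 × 40.304 = 23.376 g.
MgO wt% = 23.376 / 185.478 × 100 = 12.60%.

12.60 wt%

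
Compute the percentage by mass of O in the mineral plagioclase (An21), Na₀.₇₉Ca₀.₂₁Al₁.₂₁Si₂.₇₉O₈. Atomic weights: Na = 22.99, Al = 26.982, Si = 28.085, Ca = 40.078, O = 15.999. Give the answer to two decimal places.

M(Na₀.₇₉Ca₀.₂₁Al₁.₂₁Si₂.₇₉O₈) = 265.576 g/mol.
O contributes 8 × 15.999 = 127.992 g per mole.
127.992/265.576 = 0.4819 → 48.19%.

48.19 weight percent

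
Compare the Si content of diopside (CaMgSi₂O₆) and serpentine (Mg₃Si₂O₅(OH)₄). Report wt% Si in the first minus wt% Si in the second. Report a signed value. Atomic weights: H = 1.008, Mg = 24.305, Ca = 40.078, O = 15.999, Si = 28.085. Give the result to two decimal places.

5.67 percentage points

M(CaMgSi₂O₆) = 216.547 g/mol, so wt% Si = 56.170/216.547 × 100 = 25.94%.
M(Mg₃Si₂O₅(OH)₄) = 277.108 g/mol, so wt% Si = 56.170/277.108 × 100 = 20.27%.
25.94 − 20.27 = 5.67 pp.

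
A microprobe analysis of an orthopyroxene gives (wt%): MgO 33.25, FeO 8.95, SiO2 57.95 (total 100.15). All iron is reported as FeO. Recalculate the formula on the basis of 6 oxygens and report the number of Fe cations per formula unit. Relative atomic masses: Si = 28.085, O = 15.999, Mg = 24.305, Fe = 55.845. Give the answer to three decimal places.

0.260 Fe apfu

MgO: 33.25/40.304 = 0.82498 mol → 0.82498 mol Mg, 0.82498 mol O.
FeO: 8.95/71.844 = 0.12458 mol → 0.12458 mol Fe, 0.12458 mol O.
SiO2: 57.95/60.083 = 0.96450 mol → 0.96450 mol Si, 1.92900 mol O.
Total oxygen = 2.87856 mol. Normalization factor = 6/2.87856 = 2.08438.
Fe per 6 O = 0.12458 × 2.08438 = 0.260.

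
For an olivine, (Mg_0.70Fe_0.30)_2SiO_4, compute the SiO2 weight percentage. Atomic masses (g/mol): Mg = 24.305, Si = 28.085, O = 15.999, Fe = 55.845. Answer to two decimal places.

37.64 wt%

Formula mass = 159.615 g/mol.
1 Si → 1.0000 mol SiO2 per formula unit; M(SiO2) = 60.083, so SiO2 mass = 60.083 g.
60.083/159.615 × 100 = 37.64 wt%.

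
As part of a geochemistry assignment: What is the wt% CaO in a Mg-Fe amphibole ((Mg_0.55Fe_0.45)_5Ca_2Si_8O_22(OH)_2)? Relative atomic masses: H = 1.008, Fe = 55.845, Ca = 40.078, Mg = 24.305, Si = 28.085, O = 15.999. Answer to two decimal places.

12.70 wt%

Molar mass of (Mg_0.55Fe_0.45)_5Ca_2Si_8O_22(OH)_2 = 2.75×24.305 + 2.25×55.845 + 2×40.078 + 8×28.085 + 24×15.999 + 2×1.008 = 883.318 g/mol.
Each formula unit contains 2 Ca, equivalent to 2/1 = 2.0000 mol CaO.
M(CaO) = 1×40.078 + 1×15.999 = 56.077 g/mol.
Mass of CaO per formula unit = 2.0000 × 56.077 = 112.154 g.
CaO wt% = 112.154 / 883.318 × 100 = 12.70%.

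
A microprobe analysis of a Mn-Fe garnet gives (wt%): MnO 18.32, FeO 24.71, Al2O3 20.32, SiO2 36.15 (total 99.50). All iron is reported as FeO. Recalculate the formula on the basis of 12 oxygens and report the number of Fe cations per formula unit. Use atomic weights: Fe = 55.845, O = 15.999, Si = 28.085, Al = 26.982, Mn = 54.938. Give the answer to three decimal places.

MnO: 18.32/70.937 = 0.25826 mol → 0.25826 mol Mn, 0.25826 mol O.
FeO: 24.71/71.844 = 0.34394 mol → 0.34394 mol Fe, 0.34394 mol O.
Al2O3: 20.32/101.961 = 0.19929 mol → 0.39858 mol Al, 0.59787 mol O.
SiO2: 36.15/60.083 = 0.60167 mol → 0.60167 mol Si, 1.20334 mol O.
Total oxygen = 2.40341 mol. Normalization factor = 12/2.40341 = 4.99291.
Fe per 12 O = 0.34394 × 4.99291 = 1.717.

1.717 Fe apfu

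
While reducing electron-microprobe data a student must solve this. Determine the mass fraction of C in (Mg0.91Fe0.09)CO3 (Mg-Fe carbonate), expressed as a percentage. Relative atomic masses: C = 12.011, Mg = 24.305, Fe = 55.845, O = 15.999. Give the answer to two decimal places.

Formula mass = 0.91*24.305 + 0.09*55.845 + 1*12.011 + 3*15.999 = 87.152 g/mol, of which 12.011 g is C.
So C makes up 12.011/87.152 = 0.1378 of the mass, i.e. 13.78%.

13.78 mass %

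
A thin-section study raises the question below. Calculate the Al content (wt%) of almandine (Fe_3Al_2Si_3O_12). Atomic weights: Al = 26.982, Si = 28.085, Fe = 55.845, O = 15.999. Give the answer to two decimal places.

10.84 wt%

Molar mass of Fe_3Al_2Si_3O_12: 3×55.845 + 2×26.982 + 3×28.085 + 12×15.999 = 497.742 g/mol.
Mass of Al per formula unit: 2 × 26.982 = 53.964 g.
Weight fraction Al = 53.964 / 497.742 = 0.1084.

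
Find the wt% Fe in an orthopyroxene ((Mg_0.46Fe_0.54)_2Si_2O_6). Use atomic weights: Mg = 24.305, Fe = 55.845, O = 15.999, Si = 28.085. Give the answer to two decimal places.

25.68 wt%

M((Mg_0.46Fe_0.54)_2Si_2O_6) = 234.837 g/mol.
Fe contributes 1.08 × 55.845 = 60.313 g per mole.
60.313/234.837 = 0.2568 → 25.68%.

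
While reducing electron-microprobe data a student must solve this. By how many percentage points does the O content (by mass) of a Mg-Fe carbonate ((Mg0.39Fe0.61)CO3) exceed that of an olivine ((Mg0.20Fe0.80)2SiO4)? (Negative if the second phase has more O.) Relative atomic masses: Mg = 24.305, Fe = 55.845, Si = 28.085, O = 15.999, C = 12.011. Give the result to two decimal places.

12.87 percentage points

O in (Mg0.39Fe0.61)CO3: molar mass 103.552 g/mol; 3×15.999 = 47.997 g → 46.35 wt%.
O in (Mg0.20Fe0.80)2SiO4: molar mass 191.155 g/mol; 4×15.999 = 63.996 g → 33.48 wt%.
Difference = 46.35 − 33.48 = 12.87 percentage points.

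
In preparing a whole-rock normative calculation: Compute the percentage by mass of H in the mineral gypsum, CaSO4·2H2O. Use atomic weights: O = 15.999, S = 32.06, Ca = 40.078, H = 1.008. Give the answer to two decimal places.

2.34 weight percent

M(CaSO4·2H2O) = 172.164 g/mol.
H contributes 4 × 1.008 = 4.032 g per mole.
4.032/172.164 = 0.0234 → 2.34%.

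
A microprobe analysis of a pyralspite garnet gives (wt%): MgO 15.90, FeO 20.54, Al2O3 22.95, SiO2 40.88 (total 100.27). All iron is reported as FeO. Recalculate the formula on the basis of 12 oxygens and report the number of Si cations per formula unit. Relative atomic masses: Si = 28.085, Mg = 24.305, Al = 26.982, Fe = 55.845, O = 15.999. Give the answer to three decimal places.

MgO (M=40.304): mol = 0.39450; Mg = 0.39450, O = 0.39450.
FeO (M=71.844): mol = 0.28590; Fe = 0.28590, O = 0.28590.
Al2O3 (M=101.961): mol = 0.22509; Al = 0.45018, O = 0.67527.
SiO2 (M=60.083): mol = 0.68039; Si = 0.68039, O = 1.36078.
ΣO = 2.71645; factor = 12/ΣO = 4.41753.
Si apfu = 0.68039 × 4.41753 = 3.006.

3.006 Si apfu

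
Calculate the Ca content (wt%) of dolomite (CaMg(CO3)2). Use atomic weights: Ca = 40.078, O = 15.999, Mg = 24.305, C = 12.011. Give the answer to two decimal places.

Molar mass of CaMg(CO3)2: 1×40.078 + 1×24.305 + 2×12.011 + 6×15.999 = 184.399 g/mol.
Mass of Ca per formula unit: 1 × 40.078 = 40.078 g.
Weight fraction Ca = 40.078 / 184.399 = 0.2173.

21.73 wt%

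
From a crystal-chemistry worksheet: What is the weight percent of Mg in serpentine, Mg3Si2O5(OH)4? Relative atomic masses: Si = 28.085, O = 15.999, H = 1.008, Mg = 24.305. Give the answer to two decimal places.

26.31 weight percent

Molar mass of Mg3Si2O5(OH)4: 3·24.305 + 2·28.085 + 9·15.999 + 4·1.008 = 277.108 g/mol.
Mass of Mg per formula unit: 3 × 24.305 = 72.915 g.
Weight fraction Mg = 72.915 / 277.108 = 0.2631.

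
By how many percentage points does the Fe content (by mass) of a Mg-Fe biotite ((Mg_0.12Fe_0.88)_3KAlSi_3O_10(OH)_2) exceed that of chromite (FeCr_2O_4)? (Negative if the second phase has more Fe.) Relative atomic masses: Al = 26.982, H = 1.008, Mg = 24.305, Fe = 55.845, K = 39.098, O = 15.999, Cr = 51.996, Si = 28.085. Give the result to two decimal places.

4.51 percentage points

First mineral: 147.431 g Fe in 500.520 g formula = 29.46 wt% Fe.
Second mineral: 55.845 g Fe in 223.833 g formula = 24.95 wt% Fe.
29.46% − 24.95% gives a difference of 4.51 percentage points.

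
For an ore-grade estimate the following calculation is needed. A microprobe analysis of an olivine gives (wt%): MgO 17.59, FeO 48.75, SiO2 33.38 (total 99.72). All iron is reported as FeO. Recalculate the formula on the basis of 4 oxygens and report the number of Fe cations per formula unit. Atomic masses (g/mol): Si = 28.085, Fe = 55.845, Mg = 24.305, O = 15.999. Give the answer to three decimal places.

MgO: 17.59/40.304 = 0.43643 mol → 0.43643 mol Mg, 0.43643 mol O.
FeO: 48.75/71.844 = 0.67855 mol → 0.67855 mol Fe, 0.67855 mol O.
SiO2: 33.38/60.083 = 0.55556 mol → 0.55556 mol Si, 1.11112 mol O.
Total oxygen = 2.22610 mol. Normalization factor = 4/2.22610 = 1.79686.
Fe per 4 O = 0.67855 × 1.79686 = 1.219.

1.219 Fe apfu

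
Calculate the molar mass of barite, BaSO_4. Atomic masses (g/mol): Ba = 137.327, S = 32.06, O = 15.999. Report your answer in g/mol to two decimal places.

233.38 g/mol

Ba: 1 × 137.327 = 137.3270
S: 1 × 32.06 = 32.0600
O: 4 × 15.999 = 63.9960
Summing the contributions gives the formula mass.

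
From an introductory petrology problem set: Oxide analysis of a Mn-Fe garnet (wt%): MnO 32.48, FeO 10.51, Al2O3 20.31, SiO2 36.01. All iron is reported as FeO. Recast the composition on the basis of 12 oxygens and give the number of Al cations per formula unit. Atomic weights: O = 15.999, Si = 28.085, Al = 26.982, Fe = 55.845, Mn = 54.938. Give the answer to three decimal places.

MnO: 32.48/70.937 = 0.45787 mol → 0.45787 mol Mn, 0.45787 mol O.
FeO: 10.51/71.844 = 0.14629 mol → 0.14629 mol Fe, 0.14629 mol O.
Al2O3: 20.31/101.961 = 0.19919 mol → 0.39838 mol Al, 0.59757 mol O.
SiO2: 36.01/60.083 = 0.59934 mol → 0.59934 mol Si, 1.19868 mol O.
Total oxygen = 2.40041 mol. Normalization factor = 12/2.40041 = 4.99915.
Al per 12 O = 0.39838 × 4.99915 = 1.992.

1.992 Al apfu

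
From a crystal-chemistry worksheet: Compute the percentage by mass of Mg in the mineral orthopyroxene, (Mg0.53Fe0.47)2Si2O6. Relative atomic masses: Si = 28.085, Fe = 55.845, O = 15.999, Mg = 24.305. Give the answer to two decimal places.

Formula mass = 1.06×24.305 + 0.94×55.845 + 2×28.085 + 6×15.999 = 230.422 g/mol, of which 25.763 g is Mg.
So Mg makes up 25.763/230.422 = 0.1118 of the mass, i.e. 11.18%.

11.18 mass %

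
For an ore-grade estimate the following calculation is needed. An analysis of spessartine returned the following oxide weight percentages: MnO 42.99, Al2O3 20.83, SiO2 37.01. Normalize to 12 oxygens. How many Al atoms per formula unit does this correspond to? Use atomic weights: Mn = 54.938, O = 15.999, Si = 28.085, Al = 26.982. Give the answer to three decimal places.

2.001 Al apfu

MnO: 42.99/70.937 = 0.60603 mol → 0.60603 mol Mn, 0.60603 mol O.
Al2O3: 20.83/101.961 = 0.20429 mol → 0.40858 mol Al, 0.61287 mol O.
SiO2: 37.01/60.083 = 0.61598 mol → 0.61598 mol Si, 1.23196 mol O.
Total oxygen = 2.45086 mol. Normalization factor = 12/2.45086 = 4.89624.
Al per 12 O = 0.40858 × 4.89624 = 2.001.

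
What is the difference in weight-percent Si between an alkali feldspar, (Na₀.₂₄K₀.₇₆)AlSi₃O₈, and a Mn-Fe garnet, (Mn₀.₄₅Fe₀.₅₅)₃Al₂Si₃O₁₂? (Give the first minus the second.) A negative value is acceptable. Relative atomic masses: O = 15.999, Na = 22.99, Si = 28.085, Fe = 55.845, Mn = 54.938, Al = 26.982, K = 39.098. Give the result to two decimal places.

M((Na₀.₂₄K₀.₇₆)AlSi₃O₈) = 274.461 g/mol, so wt% Si = 84.255/274.461 × 100 = 30.70%.
M((Mn₀.₄₅Fe₀.₅₅)₃Al₂Si₃O₁₂) = 496.518 g/mol, so wt% Si = 84.255/496.518 × 100 = 16.97%.
30.70 − 16.97 = 13.73 pp.

13.73 percentage points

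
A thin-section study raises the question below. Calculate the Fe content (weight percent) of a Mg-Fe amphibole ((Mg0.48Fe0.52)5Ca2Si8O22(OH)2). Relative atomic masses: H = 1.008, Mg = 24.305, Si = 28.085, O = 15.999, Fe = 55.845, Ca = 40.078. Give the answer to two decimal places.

16.23 weight percent

M((Mg0.48Fe0.52)5Ca2Si8O22(OH)2) = 894.357 g/mol.
Fe contributes 2.60 × 55.845 = 145.197 g per mole.
145.197/894.357 = 0.1623 → 16.23%.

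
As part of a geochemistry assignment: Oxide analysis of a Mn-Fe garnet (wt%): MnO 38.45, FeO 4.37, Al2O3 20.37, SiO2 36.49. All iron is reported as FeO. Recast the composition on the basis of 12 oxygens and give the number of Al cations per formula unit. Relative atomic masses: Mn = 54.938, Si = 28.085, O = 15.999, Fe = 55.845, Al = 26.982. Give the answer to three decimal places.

MnO (M=70.937): mol = 0.54203; Mn = 0.54203, O = 0.54203.
FeO (M=71.844): mol = 0.06083; Fe = 0.06083, O = 0.06083.
Al2O3 (M=101.961): mol = 0.19978; Al = 0.39956, O = 0.59934.
SiO2 (M=60.083): mol = 0.60733; Si = 0.60733, O = 1.21466.
ΣO = 2.41686; factor = 12/ΣO = 4.96512.
Al apfu = 0.39956 × 4.96512 = 1.984.

1.984 Al apfu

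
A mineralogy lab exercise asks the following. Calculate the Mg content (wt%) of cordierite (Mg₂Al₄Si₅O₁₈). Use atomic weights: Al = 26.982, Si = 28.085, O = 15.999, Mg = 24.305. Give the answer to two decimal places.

8.31 wt%

Formula mass = 2*24.305 + 4*26.982 + 5*28.085 + 18*15.999 = 584.945 g/mol, of which 48.610 g is Mg.
So Mg makes up 48.610/584.945 = 0.0831 of the mass, i.e. 8.31%.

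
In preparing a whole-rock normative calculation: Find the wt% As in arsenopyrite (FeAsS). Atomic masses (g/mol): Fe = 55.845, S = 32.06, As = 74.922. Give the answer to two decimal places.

M(FeAsS) = 162.827 g/mol.
As contributes 1 × 74.922 = 74.922 g per mole.
74.922/162.827 = 0.4601 → 46.01%.

46.01 weight percent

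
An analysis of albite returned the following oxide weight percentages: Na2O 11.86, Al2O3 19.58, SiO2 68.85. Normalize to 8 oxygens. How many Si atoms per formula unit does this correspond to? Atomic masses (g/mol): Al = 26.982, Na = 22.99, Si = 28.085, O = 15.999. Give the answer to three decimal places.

Na2O (M=61.979): mol = 0.19136; Na = 0.38272, O = 0.19136.
Al2O3 (M=101.961): mol = 0.19203; Al = 0.38406, O = 0.57609.
SiO2 (M=60.083): mol = 1.14591; Si = 1.14591, O = 2.29182.
ΣO = 3.05927; factor = 8/ΣO = 2.61500.
Si apfu = 1.14591 × 2.61500 = 2.997.

2.997 Si apfu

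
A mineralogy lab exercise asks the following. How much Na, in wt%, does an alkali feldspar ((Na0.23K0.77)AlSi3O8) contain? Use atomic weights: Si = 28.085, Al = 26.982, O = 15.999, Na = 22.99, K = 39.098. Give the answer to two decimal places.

1.93 wt%

Formula mass = 0.23*22.99 + 0.77*39.098 + 1*26.982 + 3*28.085 + 8*15.999 = 274.622 g/mol, of which 5.288 g is Na.
So Na makes up 5.288/274.622 = 0.0193 of the mass, i.e. 1.93%.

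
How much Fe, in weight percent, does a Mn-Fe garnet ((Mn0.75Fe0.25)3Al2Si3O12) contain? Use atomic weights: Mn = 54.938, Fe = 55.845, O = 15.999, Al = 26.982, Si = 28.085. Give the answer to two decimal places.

Molar mass of (Mn0.75Fe0.25)3Al2Si3O12: 2.25·54.938 + 0.75·55.845 + 2·26.982 + 3·28.085 + 12·15.999 = 495.701 g/mol.
Mass of Fe per formula unit: 0.75 × 55.845 = 41.884 g.
Weight fraction Fe = 41.884 / 495.701 = 0.0845.

8.45 weight percent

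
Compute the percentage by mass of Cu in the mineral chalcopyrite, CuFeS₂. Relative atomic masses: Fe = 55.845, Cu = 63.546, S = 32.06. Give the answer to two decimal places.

M(CuFeS₂) = 183.511 g/mol.
Cu contributes 1 × 63.546 = 63.546 g per mole.
63.546/183.511 = 0.3463 → 34.63%.

34.63 mass %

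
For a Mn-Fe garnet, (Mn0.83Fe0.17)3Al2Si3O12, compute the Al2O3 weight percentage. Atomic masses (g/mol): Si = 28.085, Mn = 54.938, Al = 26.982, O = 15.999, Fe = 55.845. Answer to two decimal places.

20.58 wt%

Molar mass of (Mn0.83Fe0.17)3Al2Si3O12 = 2.49*54.938 + 0.51*55.845 + 2*26.982 + 3*28.085 + 12*15.999 = 495.484 g/mol.
Each formula unit contains 2 Al, equivalent to 2/2 = 1.0000 mol Al2O3.
M(Al2O3) = 2×26.982 + 3×15.999 = 101.961 g/mol.
Mass of Al2O3 per formula unit = 1.0000 × 101.961 = 101.961 g.
Al2O3 wt% = 101.961 / 495.484 × 100 = 20.58%.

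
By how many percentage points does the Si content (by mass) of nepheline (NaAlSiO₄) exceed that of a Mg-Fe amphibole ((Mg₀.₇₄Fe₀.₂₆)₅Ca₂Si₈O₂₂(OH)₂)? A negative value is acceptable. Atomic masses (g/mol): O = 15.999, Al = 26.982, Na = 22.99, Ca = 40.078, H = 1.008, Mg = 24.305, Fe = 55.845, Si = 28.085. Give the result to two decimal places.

Si in NaAlSiO₄: molar mass 142.053 g/mol; 1×28.085 = 28.085 g → 19.77 wt%.
Si in (Mg₀.₇₄Fe₀.₂₆)₅Ca₂Si₈O₂₂(OH)₂: molar mass 853.355 g/mol; 8×28.085 = 224.680 g → 26.33 wt%.
Difference = 19.77 − 26.33 = -6.56 percentage points.

-6.56 percentage points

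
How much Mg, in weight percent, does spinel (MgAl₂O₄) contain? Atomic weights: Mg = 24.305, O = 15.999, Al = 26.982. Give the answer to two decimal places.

M(MgAl₂O₄) = 142.265 g/mol.
Mg contributes 1 × 24.305 = 24.305 g per mole.
24.305/142.265 = 0.1708 → 17.08%.

17.08 weight percent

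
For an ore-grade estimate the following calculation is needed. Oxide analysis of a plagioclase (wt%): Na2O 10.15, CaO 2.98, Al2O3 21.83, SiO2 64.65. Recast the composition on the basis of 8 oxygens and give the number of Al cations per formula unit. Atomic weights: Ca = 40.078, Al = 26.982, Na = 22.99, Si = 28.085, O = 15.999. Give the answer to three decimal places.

1.138 Al apfu

10.15 wt% Na2O ÷ 61.979 g/mol = 0.16377 mol, giving 0.32754 Na and 0.16377 O.
2.98 wt% CaO ÷ 56.077 g/mol = 0.05314 mol, giving 0.05314 Ca and 0.05314 O.
21.83 wt% Al2O3 ÷ 101.961 g/mol = 0.21410 mol, giving 0.42820 Al and 0.64230 O.
64.65 wt% SiO2 ÷ 60.083 g/mol = 1.07601 mol, giving 1.07601 Si and 2.15202 O.
Oxygen sums to 3.01123; scaling by 8/3.01123 = 2.65672 puts the formula on 8 O.
Al: 0.42820 × 2.65672 = 1.138 atoms per formula unit.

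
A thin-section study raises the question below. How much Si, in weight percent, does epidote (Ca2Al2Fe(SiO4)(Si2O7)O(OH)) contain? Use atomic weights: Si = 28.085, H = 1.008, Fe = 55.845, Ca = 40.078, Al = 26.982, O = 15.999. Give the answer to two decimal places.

17.44 weight percent

M(Ca2Al2Fe(SiO4)(Si2O7)O(OH)) = 483.215 g/mol.
Si contributes 3 × 28.085 = 84.255 g per mole.
84.255/483.215 = 0.1744 → 17.44%.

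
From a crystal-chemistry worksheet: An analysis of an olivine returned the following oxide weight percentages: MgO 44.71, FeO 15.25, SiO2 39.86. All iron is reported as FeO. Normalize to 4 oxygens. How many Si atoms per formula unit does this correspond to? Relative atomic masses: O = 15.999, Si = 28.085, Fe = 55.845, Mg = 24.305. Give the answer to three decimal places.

1.002 Si apfu

MgO (M=40.304): mol = 1.10932; Mg = 1.10932, O = 1.10932.
FeO (M=71.844): mol = 0.21227; Fe = 0.21227, O = 0.21227.
SiO2 (M=60.083): mol = 0.66342; Si = 0.66342, O = 1.32684.
ΣO = 2.64843; factor = 4/ΣO = 1.51033.
Si apfu = 0.66342 × 1.51033 = 1.002.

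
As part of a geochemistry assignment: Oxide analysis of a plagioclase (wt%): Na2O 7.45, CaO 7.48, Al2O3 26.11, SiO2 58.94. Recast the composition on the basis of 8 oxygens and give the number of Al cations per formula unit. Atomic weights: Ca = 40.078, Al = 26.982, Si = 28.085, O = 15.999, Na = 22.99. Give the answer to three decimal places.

7.45 wt% Na2O ÷ 61.979 g/mol = 0.12020 mol, giving 0.24040 Na and 0.12020 O.
7.48 wt% CaO ÷ 56.077 g/mol = 0.13339 mol, giving 0.13339 Ca and 0.13339 O.
26.11 wt% Al2O3 ÷ 101.961 g/mol = 0.25608 mol, giving 0.51216 Al and 0.76824 O.
58.94 wt% SiO2 ÷ 60.083 g/mol = 0.98098 mol, giving 0.98098 Si and 1.96196 O.
Oxygen sums to 2.98379; scaling by 8/2.98379 = 2.68115 puts the formula on 8 O.
Al: 0.51216 × 2.68115 = 1.373 atoms per formula unit.

1.373 Al apfu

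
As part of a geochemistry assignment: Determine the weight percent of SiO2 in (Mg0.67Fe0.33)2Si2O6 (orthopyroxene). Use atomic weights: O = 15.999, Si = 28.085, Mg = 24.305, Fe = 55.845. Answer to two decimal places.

54.23 wt%

M((Mg0.67Fe0.33)2Si2O6) = 221.590 g/mol; M(SiO2) = 60.083 g/mol.
Moles SiO2 per formula unit = 2 Si ÷ 1 = 2.0000.
SiO2 fraction = (2.0000 × 60.083) / 221.590 = 120.166/221.590 = 0.5423.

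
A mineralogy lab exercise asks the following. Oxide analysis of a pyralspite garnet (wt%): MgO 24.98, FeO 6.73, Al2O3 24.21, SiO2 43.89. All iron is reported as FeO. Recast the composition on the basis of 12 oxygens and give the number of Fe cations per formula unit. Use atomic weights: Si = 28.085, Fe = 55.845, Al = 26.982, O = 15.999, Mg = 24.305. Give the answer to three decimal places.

0.389 Fe apfu

MgO (M=40.304): mol = 0.61979; Mg = 0.61979, O = 0.61979.
FeO (M=71.844): mol = 0.09368; Fe = 0.09368, O = 0.09368.
Al2O3 (M=101.961): mol = 0.23744; Al = 0.47488, O = 0.71232.
SiO2 (M=60.083): mol = 0.73049; Si = 0.73049, O = 1.46098.
ΣO = 2.88677; factor = 12/ΣO = 4.15690.
Fe apfu = 0.09368 × 4.15690 = 0.389.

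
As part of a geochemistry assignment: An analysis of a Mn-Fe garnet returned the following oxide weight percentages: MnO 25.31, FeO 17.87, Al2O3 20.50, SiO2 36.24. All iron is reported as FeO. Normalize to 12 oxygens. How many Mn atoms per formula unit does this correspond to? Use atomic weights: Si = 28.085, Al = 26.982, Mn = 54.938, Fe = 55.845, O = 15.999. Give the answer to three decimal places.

MnO: 25.31/70.937 = 0.35680 mol → 0.35680 mol Mn, 0.35680 mol O.
FeO: 17.87/71.844 = 0.24873 mol → 0.24873 mol Fe, 0.24873 mol O.
Al2O3: 20.50/101.961 = 0.20106 mol → 0.40212 mol Al, 0.60318 mol O.
SiO2: 36.24/60.083 = 0.60317 mol → 0.60317 mol Si, 1.20634 mol O.
Total oxygen = 2.41505 mol. Normalization factor = 12/2.41505 = 4.96884.
Mn per 12 O = 0.35680 × 4.96884 = 1.773.

1.773 Mn apfu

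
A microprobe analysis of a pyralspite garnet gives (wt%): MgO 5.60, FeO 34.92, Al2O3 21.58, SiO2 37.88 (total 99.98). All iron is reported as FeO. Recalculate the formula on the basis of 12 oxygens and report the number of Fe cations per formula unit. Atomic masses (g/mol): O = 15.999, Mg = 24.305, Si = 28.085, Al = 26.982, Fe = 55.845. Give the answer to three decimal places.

5.60 wt% MgO ÷ 40.304 g/mol = 0.13894 mol, giving 0.13894 Mg and 0.13894 O.
34.92 wt% FeO ÷ 71.844 g/mol = 0.48605 mol, giving 0.48605 Fe and 0.48605 O.
21.58 wt% Al2O3 ÷ 101.961 g/mol = 0.21165 mol, giving 0.42330 Al and 0.63495 O.
37.88 wt% SiO2 ÷ 60.083 g/mol = 0.63046 mol, giving 0.63046 Si and 1.26092 O.
Oxygen sums to 2.52086; scaling by 12/2.52086 = 4.76028 puts the formula on 12 O.
Fe: 0.48605 × 4.76028 = 2.314 atoms per formula unit.

2.314 Fe apfu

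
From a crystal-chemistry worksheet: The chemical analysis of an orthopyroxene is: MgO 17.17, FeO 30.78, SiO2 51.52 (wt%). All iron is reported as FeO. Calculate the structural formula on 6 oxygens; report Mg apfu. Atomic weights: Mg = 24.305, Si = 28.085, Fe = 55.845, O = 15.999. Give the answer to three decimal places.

17.17 wt% MgO ÷ 40.304 g/mol = 0.42601 mol, giving 0.42601 Mg and 0.42601 O.
30.78 wt% FeO ÷ 71.844 g/mol = 0.42843 mol, giving 0.42843 Fe and 0.42843 O.
51.52 wt% SiO2 ÷ 60.083 g/mol = 0.85748 mol, giving 0.85748 Si and 1.71496 O.
Oxygen sums to 2.56940; scaling by 6/2.56940 = 2.33518 puts the formula on 6 O.
Mg: 0.42601 × 2.33518 = 0.995 atoms per formula unit.

0.995 Mg apfu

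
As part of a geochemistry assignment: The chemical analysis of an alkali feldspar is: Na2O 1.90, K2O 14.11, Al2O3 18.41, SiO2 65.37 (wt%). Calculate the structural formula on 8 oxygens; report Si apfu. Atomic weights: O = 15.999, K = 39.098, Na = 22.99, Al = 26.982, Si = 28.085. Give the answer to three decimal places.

3.003 Si apfu

Na2O: 1.90/61.979 = 0.03066 mol → 0.06132 mol Na, 0.03066 mol O.
K2O: 14.11/94.195 = 0.14980 mol → 0.29960 mol K, 0.14980 mol O.
Al2O3: 18.41/101.961 = 0.18056 mol → 0.36112 mol Al, 0.54168 mol O.
SiO2: 65.37/60.083 = 1.08799 mol → 1.08799 mol Si, 2.17598 mol O.
Total oxygen = 2.89812 mol. Normalization factor = 8/2.89812 = 2.76041.
Si per 8 O = 1.08799 × 2.76041 = 3.003.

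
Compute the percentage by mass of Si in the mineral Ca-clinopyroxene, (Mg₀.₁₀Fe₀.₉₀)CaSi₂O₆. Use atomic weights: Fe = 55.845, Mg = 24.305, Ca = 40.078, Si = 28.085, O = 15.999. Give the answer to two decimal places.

M((Mg₀.₁₀Fe₀.₉₀)CaSi₂O₆) = 244.933 g/mol.
Si contributes 2 × 28.085 = 56.170 g per mole.
56.170/244.933 = 0.2293 → 22.93%.

22.93 weight percent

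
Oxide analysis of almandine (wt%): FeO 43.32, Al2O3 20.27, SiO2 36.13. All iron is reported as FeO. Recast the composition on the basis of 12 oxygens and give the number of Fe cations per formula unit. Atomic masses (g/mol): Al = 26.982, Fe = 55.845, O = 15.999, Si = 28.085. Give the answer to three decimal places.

43.32 wt% FeO ÷ 71.844 g/mol = 0.60297 mol, giving 0.60297 Fe and 0.60297 O.
20.27 wt% Al2O3 ÷ 101.961 g/mol = 0.19880 mol, giving 0.39760 Al and 0.59640 O.
36.13 wt% SiO2 ÷ 60.083 g/mol = 0.60133 mol, giving 0.60133 Si and 1.20266 O.
Oxygen sums to 2.40203; scaling by 12/2.40203 = 4.99577 puts the formula on 12 O.
Fe: 0.60297 × 4.99577 = 3.012 atoms per formula unit.

3.012 Fe apfu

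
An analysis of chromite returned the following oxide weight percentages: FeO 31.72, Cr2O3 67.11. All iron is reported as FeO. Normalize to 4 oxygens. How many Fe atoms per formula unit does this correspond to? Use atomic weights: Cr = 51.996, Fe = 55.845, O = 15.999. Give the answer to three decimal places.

1.000 Fe apfu

FeO (M=71.844): mol = 0.44151; Fe = 0.44151, O = 0.44151.
Cr2O3 (M=151.989): mol = 0.44155; Cr = 0.88310, O = 1.32465.
ΣO = 1.76616; factor = 4/ΣO = 2.26480.
Fe apfu = 0.44151 × 2.26480 = 1.000.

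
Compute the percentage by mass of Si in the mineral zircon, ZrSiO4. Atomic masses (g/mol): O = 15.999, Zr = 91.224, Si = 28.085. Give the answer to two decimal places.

15.32 wt%

Formula mass = 1×91.224 + 1×28.085 + 4×15.999 = 183.305 g/mol, of which 28.085 g is Si.
So Si makes up 28.085/183.305 = 0.1532 of the mass, i.e. 15.32%.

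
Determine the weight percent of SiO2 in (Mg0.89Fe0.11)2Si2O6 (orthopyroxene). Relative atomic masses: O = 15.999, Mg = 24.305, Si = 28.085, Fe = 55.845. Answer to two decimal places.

57.85 wt%

Formula mass = 207.713 g/mol.
2 Si → 2.0000 mol SiO2 per formula unit; M(SiO2) = 60.083, so SiO2 mass = 120.166 g.
120.166/207.713 × 100 = 57.85 wt%.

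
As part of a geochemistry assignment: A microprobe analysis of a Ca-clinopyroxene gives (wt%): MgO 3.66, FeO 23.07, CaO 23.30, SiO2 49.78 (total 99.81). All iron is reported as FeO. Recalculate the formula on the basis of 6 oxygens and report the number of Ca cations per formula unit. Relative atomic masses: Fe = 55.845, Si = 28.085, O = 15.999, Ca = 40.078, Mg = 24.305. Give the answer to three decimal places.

3.66 wt% MgO ÷ 40.304 g/mol = 0.09081 mol, giving 0.09081 Mg and 0.09081 O.
23.07 wt% FeO ÷ 71.844 g/mol = 0.32111 mol, giving 0.32111 Fe and 0.32111 O.
23.30 wt% CaO ÷ 56.077 g/mol = 0.41550 mol, giving 0.41550 Ca and 0.41550 O.
49.78 wt% SiO2 ÷ 60.083 g/mol = 0.82852 mol, giving 0.82852 Si and 1.65704 O.
Oxygen sums to 2.48446; scaling by 6/2.48446 = 2.41501 puts the formula on 6 O.
Ca: 0.41550 × 2.41501 = 1.003 atoms per formula unit.

1.003 Ca apfu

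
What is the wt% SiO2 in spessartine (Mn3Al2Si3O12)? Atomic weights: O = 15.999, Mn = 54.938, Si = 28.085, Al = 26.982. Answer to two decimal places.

Molar mass of Mn3Al2Si3O12 = 3×54.938 + 2×26.982 + 3×28.085 + 12×15.999 = 495.021 g/mol.
Each formula unit contains 3 Si, equivalent to 3/1 = 3.0000 mol SiO2.
M(SiO2) = 1×28.085 + 2×15.999 = 60.083 g/mol.
Mass of SiO2 per formula unit = 3.0000 × 60.083 = 180.249 g.
SiO2 wt% = 180.249 / 495.021 × 100 = 36.41%.

36.41 wt%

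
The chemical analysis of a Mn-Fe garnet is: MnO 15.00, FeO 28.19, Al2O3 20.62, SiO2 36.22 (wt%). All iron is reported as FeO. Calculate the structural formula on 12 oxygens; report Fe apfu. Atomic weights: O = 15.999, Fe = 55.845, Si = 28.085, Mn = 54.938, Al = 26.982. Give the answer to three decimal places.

1.949 Fe apfu

MnO: 15.00/70.937 = 0.21146 mol → 0.21146 mol Mn, 0.21146 mol O.
FeO: 28.19/71.844 = 0.39238 mol → 0.39238 mol Fe, 0.39238 mol O.
Al2O3: 20.62/101.961 = 0.20223 mol → 0.40446 mol Al, 0.60669 mol O.
SiO2: 36.22/60.083 = 0.60283 mol → 0.60283 mol Si, 1.20566 mol O.
Total oxygen = 2.41619 mol. Normalization factor = 12/2.41619 = 4.96650.
Fe per 12 O = 0.39238 × 4.96650 = 1.949.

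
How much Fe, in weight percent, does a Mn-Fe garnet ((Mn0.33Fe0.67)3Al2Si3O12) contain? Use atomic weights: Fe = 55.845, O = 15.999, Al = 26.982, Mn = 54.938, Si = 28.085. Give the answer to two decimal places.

22.59 weight percent

Formula mass = 0.99×54.938 + 2.01×55.845 + 2×26.982 + 3×28.085 + 12×15.999 = 496.844 g/mol, of which 112.248 g is Fe.
So Fe makes up 112.248/496.844 = 0.2259 of the mass, i.e. 22.59%.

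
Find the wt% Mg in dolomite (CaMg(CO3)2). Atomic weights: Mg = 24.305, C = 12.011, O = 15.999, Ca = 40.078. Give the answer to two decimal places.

13.18 mass %

Formula mass = 1·40.078 + 1·24.305 + 2·12.011 + 6·15.999 = 184.399 g/mol, of which 24.305 g is Mg.
So Mg makes up 24.305/184.399 = 0.1318 of the mass, i.e. 13.18%.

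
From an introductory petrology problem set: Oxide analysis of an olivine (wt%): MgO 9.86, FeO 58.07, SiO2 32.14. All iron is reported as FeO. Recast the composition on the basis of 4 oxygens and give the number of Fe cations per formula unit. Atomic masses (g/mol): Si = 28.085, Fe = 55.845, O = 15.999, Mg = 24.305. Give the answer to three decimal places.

MgO (M=40.304): mol = 0.24464; Mg = 0.24464, O = 0.24464.
FeO (M=71.844): mol = 0.80828; Fe = 0.80828, O = 0.80828.
SiO2 (M=60.083): mol = 0.53493; Si = 0.53493, O = 1.06986.
ΣO = 2.12278; factor = 4/ΣO = 1.88432.
Fe apfu = 0.80828 × 1.88432 = 1.523.

1.523 Fe apfu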